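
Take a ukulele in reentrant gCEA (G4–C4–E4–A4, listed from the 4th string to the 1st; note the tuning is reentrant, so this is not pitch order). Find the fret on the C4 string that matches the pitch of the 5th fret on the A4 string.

14

Fret 5 on A4 is MIDI 69 + 5 = 74 (D5). On the C4 string (open MIDI 60), that pitch is 74 − 60 = fret 14.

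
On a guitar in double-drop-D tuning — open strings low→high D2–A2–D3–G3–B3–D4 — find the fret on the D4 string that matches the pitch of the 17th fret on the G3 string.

10

Fret 17 on G3 is MIDI 55 + 17 = 72 (C5). On the D4 string (open MIDI 62), that pitch is 72 − 62 = fret 10.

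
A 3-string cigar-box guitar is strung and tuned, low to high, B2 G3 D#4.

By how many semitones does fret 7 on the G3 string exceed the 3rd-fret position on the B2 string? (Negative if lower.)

G3 at fret 7 → D4 (MIDI 62); B2 at fret 3 → D3 (MIDI 50).
62 − 50 = 12, so the two pitches are 12 semitones apart.

12 semitones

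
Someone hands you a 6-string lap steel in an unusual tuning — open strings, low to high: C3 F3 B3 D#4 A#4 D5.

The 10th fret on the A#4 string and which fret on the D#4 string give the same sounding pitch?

A#4 at fret 10 is A#4 + 10 semitones = G#5.
The open D#4 string is 7 semitones below the open A#4, so the same pitch on the D#4 string lies at fret 10 + 7 = 17.

17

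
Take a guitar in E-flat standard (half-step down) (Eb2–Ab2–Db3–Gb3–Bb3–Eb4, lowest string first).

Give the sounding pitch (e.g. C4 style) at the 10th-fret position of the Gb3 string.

Each fret is one semitone, so Gb3 + 10 = E4.

E4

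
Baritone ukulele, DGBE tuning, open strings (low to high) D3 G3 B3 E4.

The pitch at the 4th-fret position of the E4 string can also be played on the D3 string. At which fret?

E4 at fret 4 is E4 + 4 semitones = G♯4.
The open D3 string is 14 semitones below the open E4, so the same pitch on the D3 string lies at fret 4 + 14 = 18.

18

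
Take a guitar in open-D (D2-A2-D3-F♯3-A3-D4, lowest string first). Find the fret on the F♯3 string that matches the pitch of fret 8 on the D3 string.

4

Fret 8 on D3 is MIDI 50 + 8 = 58 (A♯3). On the F♯3 string (open MIDI 54), that pitch is 58 − 54 = fret 4.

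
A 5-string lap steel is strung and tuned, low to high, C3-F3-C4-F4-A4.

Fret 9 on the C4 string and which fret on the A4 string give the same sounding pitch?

0

C4 at fret 9 is C4 + 9 semitones = A4.
The open A4 string is 9 semitones above the open C4, so the same pitch on the A4 string lies at fret 9 − 9 = 0.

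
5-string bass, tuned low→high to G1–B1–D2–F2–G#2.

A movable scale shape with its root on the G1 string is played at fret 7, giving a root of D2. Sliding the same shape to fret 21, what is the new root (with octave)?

Moving from fret 7 to fret 21 shifts the root by 14 semitones.
D2 up 14 semitones is E3.

E3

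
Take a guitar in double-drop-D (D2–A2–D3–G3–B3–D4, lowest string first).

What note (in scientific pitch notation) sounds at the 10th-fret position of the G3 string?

Each fret is one semitone, so G3 + 10 = F4.

F4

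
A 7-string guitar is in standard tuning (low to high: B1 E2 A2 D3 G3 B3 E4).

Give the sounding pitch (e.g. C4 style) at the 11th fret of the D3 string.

C#4

D3 is MIDI 50. Adding 11 gives 61, which is C#4.
(Equivalently spelled Db4.)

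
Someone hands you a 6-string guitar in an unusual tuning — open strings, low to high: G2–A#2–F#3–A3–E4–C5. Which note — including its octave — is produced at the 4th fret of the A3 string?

Each fret is one semitone, so A3 + 4 = C#4.
(Equivalently spelled Db4.)

C#4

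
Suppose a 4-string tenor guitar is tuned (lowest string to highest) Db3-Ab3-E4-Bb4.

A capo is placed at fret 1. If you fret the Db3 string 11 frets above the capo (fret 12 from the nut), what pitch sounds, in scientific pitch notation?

The capo raises the open Db3 by 1 semitone to D3; fretting 11 more gives Db3 + 1 + 11 = Db3 + 12 semitones = Db4.
(Also written C#.)

Db4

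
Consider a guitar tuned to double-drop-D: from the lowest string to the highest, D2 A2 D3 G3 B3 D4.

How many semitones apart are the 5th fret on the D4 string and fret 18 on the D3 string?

1 semitone

D4 at fret 5 → G4 (MIDI 67); D3 at fret 18 → G#4 (MIDI 68).
67 − 68 = -1, so the two pitches are 1 semitone apart, with G#4 the higher.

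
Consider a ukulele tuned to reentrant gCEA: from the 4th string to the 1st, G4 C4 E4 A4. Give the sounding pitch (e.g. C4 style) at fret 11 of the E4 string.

The open E4 string plus 11 semitones: E–F–F#–G–…–C#–D–D#.
The walk passes from B into C once, so the octave number goes from 4 to 5.
(Equivalently spelled Eb5.)

D#5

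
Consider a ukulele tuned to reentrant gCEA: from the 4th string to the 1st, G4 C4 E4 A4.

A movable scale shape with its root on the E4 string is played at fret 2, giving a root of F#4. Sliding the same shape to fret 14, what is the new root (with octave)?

Moving from fret 2 to fret 14 shifts the root by 12 semitones.
F#4 up 12 semitones is F#5.

F#5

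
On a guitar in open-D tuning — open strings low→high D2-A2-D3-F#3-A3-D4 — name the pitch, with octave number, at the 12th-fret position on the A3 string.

A4

The open A3 string plus 12 semitones: A–A#–B–C–…–G–G#–A.
The walk passes from B into C once, so the octave number goes from 3 to 4.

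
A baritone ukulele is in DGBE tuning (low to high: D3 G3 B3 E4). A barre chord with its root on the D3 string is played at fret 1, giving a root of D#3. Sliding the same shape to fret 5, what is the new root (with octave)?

Moving from fret 1 to fret 5 shifts the root by 4 semitones.
D#3 up 4 semitones is G3.

G3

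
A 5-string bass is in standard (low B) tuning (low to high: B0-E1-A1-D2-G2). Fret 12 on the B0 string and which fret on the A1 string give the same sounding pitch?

2

B0 at fret 12 is B0 + 12 semitones = B1.
The open A1 string is 10 semitones above the open B0, so the same pitch on the A1 string lies at fret 12 − 10 = 2.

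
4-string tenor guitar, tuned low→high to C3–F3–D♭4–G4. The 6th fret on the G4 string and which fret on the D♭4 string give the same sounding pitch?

G4 at fret 6 is G4 + 6 semitones = D♭5.
The open D♭4 string is 6 semitones below the open G4, so the same pitch on the D♭4 string lies at fret 6 + 6 = 12.

12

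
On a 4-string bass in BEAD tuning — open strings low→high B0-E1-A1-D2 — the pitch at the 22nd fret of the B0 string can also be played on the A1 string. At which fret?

Fret 22 on B0 is MIDI 23 + 22 = 45 (A2). On the A1 string (open MIDI 33), that pitch is 45 − 33 = fret 12.

12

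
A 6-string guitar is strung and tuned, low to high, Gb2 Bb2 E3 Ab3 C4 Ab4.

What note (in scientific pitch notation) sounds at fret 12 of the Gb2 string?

Gb3

Each fret is one semitone, so Gb2 + 12 = Gb3.
(Equivalently spelled F#3.)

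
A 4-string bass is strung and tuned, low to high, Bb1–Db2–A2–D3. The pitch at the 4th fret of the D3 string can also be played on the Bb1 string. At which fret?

D3 at fret 4 is D3 + 4 semitones = Gb3.
The open Bb1 string is 16 semitones below the open D3, so the same pitch on the Bb1 string lies at fret 4 + 16 = 20.

20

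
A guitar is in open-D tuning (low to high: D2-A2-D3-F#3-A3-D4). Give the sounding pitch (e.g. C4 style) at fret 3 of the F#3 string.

Each fret is one semitone, so F#3 + 3 = A3.

A3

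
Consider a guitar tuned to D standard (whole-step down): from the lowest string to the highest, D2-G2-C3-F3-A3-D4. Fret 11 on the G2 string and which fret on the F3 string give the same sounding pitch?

G2 at fret 11 is G2 + 11 semitones = F♯3.
The open F3 string is 10 semitones above the open G2, so the same pitch on the F3 string lies at fret 11 − 10 = 1.

1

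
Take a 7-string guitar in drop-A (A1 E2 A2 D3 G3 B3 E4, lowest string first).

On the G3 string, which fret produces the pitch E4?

9

E4 is 9 semitones above the open G3 (G–G#–A–A#–B–C–C#–D–D#–E), so it sits at fret 9.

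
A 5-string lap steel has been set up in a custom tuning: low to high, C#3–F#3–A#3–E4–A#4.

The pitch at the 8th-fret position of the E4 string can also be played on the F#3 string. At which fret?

Fret 8 on E4 is MIDI 64 + 8 = 72 (C5). On the F#3 string (open MIDI 54), that pitch is 72 − 54 = fret 18.

18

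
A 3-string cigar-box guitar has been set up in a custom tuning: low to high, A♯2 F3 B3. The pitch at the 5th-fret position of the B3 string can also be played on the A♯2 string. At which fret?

Fret 5 on B3 is MIDI 59 + 5 = 64 (E4). On the A♯2 string (open MIDI 46), that pitch is 64 − 46 = fret 18.

18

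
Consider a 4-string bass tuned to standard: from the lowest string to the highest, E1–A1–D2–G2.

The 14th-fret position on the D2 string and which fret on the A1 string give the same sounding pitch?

19

D2 at fret 14 is D2 + 14 semitones = E3.
The open A1 string is 5 semitones below the open D2, so the same pitch on the A1 string lies at fret 14 + 5 = 19.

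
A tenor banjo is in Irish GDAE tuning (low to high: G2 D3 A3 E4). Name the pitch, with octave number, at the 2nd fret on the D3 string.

Each fret is one semitone, so D3 + 2 = E3.

E3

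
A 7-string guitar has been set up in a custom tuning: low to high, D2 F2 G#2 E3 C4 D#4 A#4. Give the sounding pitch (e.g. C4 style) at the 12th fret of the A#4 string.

A#4 is MIDI 70. Adding 12 gives 82, which is A#5.

A#5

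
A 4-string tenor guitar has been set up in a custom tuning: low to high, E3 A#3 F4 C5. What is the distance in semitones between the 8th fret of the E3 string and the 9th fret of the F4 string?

14 semitones

E3 at fret 8 → C4 (MIDI 60); F4 at fret 9 → D5 (MIDI 74).
60 − 74 = -14, so the two pitches are 14 semitones apart, with D5 the higher.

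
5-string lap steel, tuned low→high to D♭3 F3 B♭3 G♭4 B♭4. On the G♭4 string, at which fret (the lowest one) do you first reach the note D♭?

7

From G♭4, count semitones up the chromatic scale until reaching D♭: Gb–G–Ab–A–Bb–B–C–Db — 7 steps.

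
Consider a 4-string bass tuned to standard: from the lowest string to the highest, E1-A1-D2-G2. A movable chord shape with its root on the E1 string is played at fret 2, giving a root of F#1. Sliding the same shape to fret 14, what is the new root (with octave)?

F#2

Moving from fret 2 to fret 14 shifts the root by 12 semitones.
F#1 up 12 semitones is F#2.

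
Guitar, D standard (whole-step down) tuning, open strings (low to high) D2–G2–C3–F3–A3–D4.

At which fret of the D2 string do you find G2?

G2 is 5 semitones above the open D2 (D–D#–E–F–F#–G), so it sits at fret 5.

5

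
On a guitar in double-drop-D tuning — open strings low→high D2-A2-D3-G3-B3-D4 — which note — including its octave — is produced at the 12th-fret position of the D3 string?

D3 is MIDI 50. Adding 12 gives 62, which is D4.

D4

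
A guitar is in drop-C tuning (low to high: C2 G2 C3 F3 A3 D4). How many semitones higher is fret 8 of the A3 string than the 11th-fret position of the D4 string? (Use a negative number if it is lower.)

A3 at fret 8 → F4 (MIDI 65); D4 at fret 11 → C#5 (MIDI 73).
65 − 73 = -8, so the two pitches are 8 semitones apart.

-8 semitones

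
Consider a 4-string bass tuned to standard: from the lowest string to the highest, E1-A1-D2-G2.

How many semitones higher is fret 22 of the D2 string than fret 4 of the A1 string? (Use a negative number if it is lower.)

23 semitones

D2 at fret 22 → C4 (MIDI 60); A1 at fret 4 → C♯2 (MIDI 37).
60 − 37 = 23, so the two pitches are 23 semitones apart.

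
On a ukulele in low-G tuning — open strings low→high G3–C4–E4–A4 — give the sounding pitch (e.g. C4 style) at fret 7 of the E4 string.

B4

Each fret is one semitone, so E4 + 7 = B4.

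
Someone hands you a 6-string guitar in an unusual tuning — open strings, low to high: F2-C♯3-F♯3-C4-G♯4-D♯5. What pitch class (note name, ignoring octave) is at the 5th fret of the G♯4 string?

C♯

Each fret is one semitone, so G♯4 + 5 = C♯.
(Equivalently spelled D♭.)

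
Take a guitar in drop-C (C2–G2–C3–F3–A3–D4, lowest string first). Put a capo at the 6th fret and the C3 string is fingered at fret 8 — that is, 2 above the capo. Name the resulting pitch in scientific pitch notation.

The capo raises the open C3 by 6 semitones to F♯3; fretting 2 more gives C3 + 6 + 2 = C3 + 8 semitones = G♯3.

G♯3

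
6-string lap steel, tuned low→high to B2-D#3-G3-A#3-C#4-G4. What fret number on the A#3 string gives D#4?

D#4 is 5 semitones above the open A#3 (A#–B–C–C#–D–D#), so it sits at fret 5.

5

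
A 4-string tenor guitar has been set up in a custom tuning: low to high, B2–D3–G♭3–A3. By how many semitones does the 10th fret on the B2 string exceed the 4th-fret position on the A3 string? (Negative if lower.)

B2 at fret 10 → A3 (MIDI 57); A3 at fret 4 → D♭4 (MIDI 61).
57 − 61 = -4, so the two pitches are 4 semitones apart.

-4 semitones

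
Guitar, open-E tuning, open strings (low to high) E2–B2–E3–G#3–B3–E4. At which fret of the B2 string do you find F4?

F4 is 18 semitones above the open B2 (B–C–C#–D–…–D#–E–F), so it sits at fret 18.

18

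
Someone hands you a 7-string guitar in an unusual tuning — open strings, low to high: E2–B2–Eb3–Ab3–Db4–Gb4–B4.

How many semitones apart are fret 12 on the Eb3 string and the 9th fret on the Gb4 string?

12 semitones

Eb3 at fret 12 → Eb4 (MIDI 63); Gb4 at fret 9 → Eb5 (MIDI 75).
63 − 75 = -12, so the two pitches are 12 semitones apart, with Eb5 the higher.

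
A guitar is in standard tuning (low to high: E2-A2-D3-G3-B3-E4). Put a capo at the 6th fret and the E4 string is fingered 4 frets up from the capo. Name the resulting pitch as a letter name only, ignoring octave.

D

The capo raises the open E4 by 6 semitones to A#4; fretting 4 more gives E4 + 6 + 4 = E4 + 10 semitones, landing on D.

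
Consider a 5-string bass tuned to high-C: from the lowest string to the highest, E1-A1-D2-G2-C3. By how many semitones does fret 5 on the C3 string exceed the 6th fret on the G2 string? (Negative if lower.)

C3 at fret 5 → F3 (MIDI 53); G2 at fret 6 → C#3 (MIDI 49).
53 − 49 = 4, so the two pitches are 4 semitones apart.

4 semitones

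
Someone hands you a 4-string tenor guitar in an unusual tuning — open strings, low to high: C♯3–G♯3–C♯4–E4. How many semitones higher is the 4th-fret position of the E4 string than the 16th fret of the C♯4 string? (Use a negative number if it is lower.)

E4 at fret 4 → G♯4 (MIDI 68); C♯4 at fret 16 → F5 (MIDI 77).
68 − 77 = -9, so the two pitches are 9 semitones apart.

-9 semitones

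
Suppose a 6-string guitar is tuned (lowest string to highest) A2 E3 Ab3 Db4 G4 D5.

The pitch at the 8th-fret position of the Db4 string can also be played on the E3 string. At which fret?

17

Db4 at fret 8 is Db4 + 8 semitones = A4.
The open E3 string is 9 semitones below the open Db4, so the same pitch on the E3 string lies at fret 8 + 9 = 17.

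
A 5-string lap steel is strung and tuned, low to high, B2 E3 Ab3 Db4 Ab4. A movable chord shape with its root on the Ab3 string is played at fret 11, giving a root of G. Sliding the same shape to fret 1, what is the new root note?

A

Moving from fret 11 to fret 1 shifts the root by -10 semitones.
G down 10 semitones is A.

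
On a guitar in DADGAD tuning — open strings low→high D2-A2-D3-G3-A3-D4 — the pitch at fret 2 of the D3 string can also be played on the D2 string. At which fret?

14

Fret 2 on D3 is MIDI 50 + 2 = 52 (E3). On the D2 string (open MIDI 38), that pitch is 52 − 38 = fret 14.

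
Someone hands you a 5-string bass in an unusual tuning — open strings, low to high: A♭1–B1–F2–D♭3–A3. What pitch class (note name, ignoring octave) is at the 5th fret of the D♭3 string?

D♭3 is MIDI 49. Adding 5 gives 54; 54 mod 12 = 6, i.e. G♭.

G♭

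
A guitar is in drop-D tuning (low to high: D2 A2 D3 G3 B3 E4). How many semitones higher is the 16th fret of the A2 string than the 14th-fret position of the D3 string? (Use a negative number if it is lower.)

-3 semitones

A2 at fret 16 → C#4 (MIDI 61); D3 at fret 14 → E4 (MIDI 64).
61 − 64 = -3, so the two pitches are 3 semitones apart.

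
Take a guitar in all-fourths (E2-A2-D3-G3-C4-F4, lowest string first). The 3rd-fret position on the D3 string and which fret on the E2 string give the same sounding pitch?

Fret 3 on D3 is MIDI 50 + 3 = 53 (F3). On the E2 string (open MIDI 40), that pitch is 53 − 40 = fret 13.

13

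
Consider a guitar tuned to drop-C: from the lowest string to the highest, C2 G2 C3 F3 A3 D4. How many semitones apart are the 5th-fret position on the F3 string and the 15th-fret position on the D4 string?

19 semitones

F3 at fret 5 → A♯3 (MIDI 58); D4 at fret 15 → F5 (MIDI 77).
58 − 77 = -19, so the two pitches are 19 semitones apart, with F5 the higher.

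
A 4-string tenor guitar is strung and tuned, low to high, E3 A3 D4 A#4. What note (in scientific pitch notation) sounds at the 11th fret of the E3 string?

D#4

E3 is MIDI 52. Adding 11 gives 63, which is D#4.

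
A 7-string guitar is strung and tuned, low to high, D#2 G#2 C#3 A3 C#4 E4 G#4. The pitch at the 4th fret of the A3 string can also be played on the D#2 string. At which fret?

22

Fret 4 on A3 is MIDI 57 + 4 = 61 (C#4). On the D#2 string (open MIDI 39), that pitch is 61 − 39 = fret 22.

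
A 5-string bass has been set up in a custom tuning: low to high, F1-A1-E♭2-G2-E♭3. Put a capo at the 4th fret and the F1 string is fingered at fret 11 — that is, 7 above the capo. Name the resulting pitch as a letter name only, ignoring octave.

E

The capo raises the open F1 by 4 semitones to A1; fretting 7 more gives F1 + 4 + 7 = F1 + 11 semitones, landing on E.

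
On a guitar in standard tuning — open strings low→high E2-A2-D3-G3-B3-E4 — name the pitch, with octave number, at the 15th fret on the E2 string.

Each fret is one semitone, so E2 + 15 = G3.

G3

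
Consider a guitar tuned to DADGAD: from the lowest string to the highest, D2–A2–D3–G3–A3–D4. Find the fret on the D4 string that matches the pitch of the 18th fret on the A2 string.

A2 at fret 18 is A2 + 18 semitones = D#4.
The open D4 string is 17 semitones above the open A2, so the same pitch on the D4 string lies at fret 18 − 17 = 1.

1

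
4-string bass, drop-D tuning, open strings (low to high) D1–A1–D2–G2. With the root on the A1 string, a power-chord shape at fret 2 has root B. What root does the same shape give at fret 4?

Moving from fret 2 to fret 4 shifts the root by 2 semitones.
B up 2 semitones is C♯.

C♯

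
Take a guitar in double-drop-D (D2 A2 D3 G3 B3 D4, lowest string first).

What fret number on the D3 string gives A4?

A4 is 19 semitones above the open D3 (D–D#–E–F–…–G–G#–A), so it sits at fret 19.

19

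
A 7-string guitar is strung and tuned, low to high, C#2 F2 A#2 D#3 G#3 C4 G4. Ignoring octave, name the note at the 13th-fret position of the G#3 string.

The open G#3 string plus 13 semitones: G#–A–A#–B–…–G–G#–A.

A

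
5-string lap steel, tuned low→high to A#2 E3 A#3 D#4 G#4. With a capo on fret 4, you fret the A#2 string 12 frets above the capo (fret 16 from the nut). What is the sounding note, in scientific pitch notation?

D4

The capo raises the open A#2 by 4 semitones to D3; fretting 12 more gives A#2 + 4 + 12 = A#2 + 16 semitones = D4.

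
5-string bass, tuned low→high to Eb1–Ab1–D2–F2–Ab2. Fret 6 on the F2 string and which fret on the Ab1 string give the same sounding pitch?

F2 at fret 6 is F2 + 6 semitones = B2.
The open Ab1 string is 9 semitones below the open F2, so the same pitch on the Ab1 string lies at fret 6 + 9 = 15.

15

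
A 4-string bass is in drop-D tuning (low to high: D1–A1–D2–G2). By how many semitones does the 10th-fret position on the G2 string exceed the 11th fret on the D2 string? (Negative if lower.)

G2 at fret 10 → F3 (MIDI 53); D2 at fret 11 → C♯3 (MIDI 49).
53 − 49 = 4, so the two pitches are 4 semitones apart.

4 semitones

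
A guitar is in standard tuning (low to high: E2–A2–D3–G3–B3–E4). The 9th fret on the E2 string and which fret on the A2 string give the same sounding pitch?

E2 at fret 9 is E2 + 9 semitones = C#3.
The open A2 string is 5 semitones above the open E2, so the same pitch on the A2 string lies at fret 9 − 5 = 4.

4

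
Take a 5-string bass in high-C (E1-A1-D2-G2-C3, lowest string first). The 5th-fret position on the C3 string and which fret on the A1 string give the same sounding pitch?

Fret 5 on C3 is MIDI 48 + 5 = 53 (F3). On the A1 string (open MIDI 33), that pitch is 53 − 33 = fret 20.

20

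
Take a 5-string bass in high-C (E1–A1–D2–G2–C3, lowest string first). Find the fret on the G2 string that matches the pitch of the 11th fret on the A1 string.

1

A1 at fret 11 is A1 + 11 semitones = G#2.
The open G2 string is 10 semitones above the open A1, so the same pitch on the G2 string lies at fret 11 − 10 = 1.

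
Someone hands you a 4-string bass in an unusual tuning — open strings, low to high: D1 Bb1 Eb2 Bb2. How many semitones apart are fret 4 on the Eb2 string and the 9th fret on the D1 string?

8 semitones

Eb2 at fret 4 → G2 (MIDI 43); D1 at fret 9 → B1 (MIDI 35).
43 − 35 = 8, so the two pitches are 8 semitones apart, with G2 the higher.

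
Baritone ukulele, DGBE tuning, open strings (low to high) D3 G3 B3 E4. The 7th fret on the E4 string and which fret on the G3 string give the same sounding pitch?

Fret 7 on E4 is MIDI 64 + 7 = 71 (B4). On the G3 string (open MIDI 55), that pitch is 71 − 55 = fret 16.

16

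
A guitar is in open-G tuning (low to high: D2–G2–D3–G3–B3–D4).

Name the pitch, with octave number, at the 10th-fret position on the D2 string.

The open D2 string plus 10 semitones: D–D#–E–F–…–A#–B–C.
The walk passes from B into C once, so the octave number goes from 2 to 3.

C3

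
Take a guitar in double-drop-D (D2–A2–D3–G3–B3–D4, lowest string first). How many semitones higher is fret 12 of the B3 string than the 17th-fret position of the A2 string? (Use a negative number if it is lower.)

9 semitones

B3 at fret 12 → B4 (MIDI 71); A2 at fret 17 → D4 (MIDI 62).
71 − 62 = 9, so the two pitches are 9 semitones apart.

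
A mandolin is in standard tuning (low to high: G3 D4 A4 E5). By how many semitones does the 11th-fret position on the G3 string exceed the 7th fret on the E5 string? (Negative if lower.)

-17 semitones

G3 at fret 11 → F#4 (MIDI 66); E5 at fret 7 → B5 (MIDI 83).
66 − 83 = -17, so the two pitches are 17 semitones apart.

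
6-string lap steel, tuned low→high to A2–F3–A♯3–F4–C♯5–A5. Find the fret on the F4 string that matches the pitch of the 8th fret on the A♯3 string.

1

Fret 8 on A♯3 is MIDI 58 + 8 = 66 (F♯4). On the F4 string (open MIDI 65), that pitch is 66 − 65 = fret 1.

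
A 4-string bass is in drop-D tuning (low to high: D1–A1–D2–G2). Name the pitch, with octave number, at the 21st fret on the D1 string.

D1 is MIDI 26. Adding 21 gives 47, which is B2.

B2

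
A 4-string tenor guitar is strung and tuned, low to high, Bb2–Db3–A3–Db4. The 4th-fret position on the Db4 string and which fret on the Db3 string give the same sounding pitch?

Db4 at fret 4 is Db4 + 4 semitones = F4.
The open Db3 string is 12 semitones below the open Db4, so the same pitch on the Db3 string lies at fret 4 + 12 = 16.

16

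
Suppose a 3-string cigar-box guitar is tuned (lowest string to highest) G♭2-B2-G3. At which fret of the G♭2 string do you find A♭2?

2

A♭2 is 2 semitones above the open G♭2 (Gb–G–Ab), so it sits at fret 2.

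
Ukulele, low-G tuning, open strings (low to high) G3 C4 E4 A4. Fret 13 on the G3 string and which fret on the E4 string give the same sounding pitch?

4

G3 at fret 13 is G3 + 13 semitones = G♯4.
The open E4 string is 9 semitones above the open G3, so the same pitch on the E4 string lies at fret 13 − 9 = 4.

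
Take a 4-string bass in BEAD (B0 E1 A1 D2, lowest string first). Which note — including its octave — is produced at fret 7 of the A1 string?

E2

Each fret is one semitone, so A1 + 7 = E2.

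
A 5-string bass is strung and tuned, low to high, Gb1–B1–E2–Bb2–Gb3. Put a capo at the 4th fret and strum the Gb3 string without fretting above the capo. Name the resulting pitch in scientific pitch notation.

The capo raises the open Gb3 by 4 semitones to Bb3; fretting 0 more gives Gb3 + 4 + 0 = Gb3 + 4 semitones = Bb3.

Bb3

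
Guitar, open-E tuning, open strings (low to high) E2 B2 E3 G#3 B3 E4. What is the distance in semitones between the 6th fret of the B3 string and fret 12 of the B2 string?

6 semitones

B3 at fret 6 → F4 (MIDI 65); B2 at fret 12 → B3 (MIDI 59).
65 − 59 = 6, so the two pitches are 6 semitones apart, with F4 the higher.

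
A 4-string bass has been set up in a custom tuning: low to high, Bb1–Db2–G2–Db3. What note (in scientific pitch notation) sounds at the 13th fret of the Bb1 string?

The open Bb1 string plus 13 semitones: Bb–B–C–Db–…–A–Bb–B.
The walk passes from B into C once, so the octave number goes from 1 to 2.

B2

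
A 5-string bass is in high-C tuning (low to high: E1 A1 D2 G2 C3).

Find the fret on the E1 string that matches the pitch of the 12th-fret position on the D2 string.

22

Fret 12 on D2 is MIDI 38 + 12 = 50 (D3). On the E1 string (open MIDI 28), that pitch is 50 − 28 = fret 22.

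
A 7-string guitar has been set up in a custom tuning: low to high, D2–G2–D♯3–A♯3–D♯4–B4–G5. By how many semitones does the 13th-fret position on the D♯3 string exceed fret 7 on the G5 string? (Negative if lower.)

-22 semitones

D♯3 at fret 13 → E4 (MIDI 64); G5 at fret 7 → D6 (MIDI 86).
64 − 86 = -22, so the two pitches are 22 semitones apart.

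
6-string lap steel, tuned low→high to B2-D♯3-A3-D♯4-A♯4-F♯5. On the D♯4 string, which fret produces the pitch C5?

9

C5 is 9 semitones above the open D♯4 (D#–E–F–F#–G–G#–A–A#–B–C), so it sits at fret 9.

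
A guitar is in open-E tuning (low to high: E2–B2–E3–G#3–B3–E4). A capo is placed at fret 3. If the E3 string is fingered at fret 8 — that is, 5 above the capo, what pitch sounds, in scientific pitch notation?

C4

The capo raises the open E3 by 3 semitones to G3; fretting 5 more gives E3 + 3 + 5 = E3 + 8 semitones = C4.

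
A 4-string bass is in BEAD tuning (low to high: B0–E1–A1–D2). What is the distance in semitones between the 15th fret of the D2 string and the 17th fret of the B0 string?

13 semitones

D2 at fret 15 → F3 (MIDI 53); B0 at fret 17 → E2 (MIDI 40).
53 − 40 = 13, so the two pitches are 13 semitones apart, with F3 the higher.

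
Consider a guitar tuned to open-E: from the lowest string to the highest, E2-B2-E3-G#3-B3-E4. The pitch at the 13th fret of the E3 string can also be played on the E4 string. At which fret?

1

Fret 13 on E3 is MIDI 52 + 13 = 65 (F4). On the E4 string (open MIDI 64), that pitch is 65 − 64 = fret 1.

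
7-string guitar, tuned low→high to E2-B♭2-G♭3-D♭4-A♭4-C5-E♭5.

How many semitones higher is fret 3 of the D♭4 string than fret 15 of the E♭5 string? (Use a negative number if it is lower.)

-26 semitones

D♭4 at fret 3 → E4 (MIDI 64); E♭5 at fret 15 → G♭6 (MIDI 90).
64 − 90 = -26, so the two pitches are 26 semitones apart.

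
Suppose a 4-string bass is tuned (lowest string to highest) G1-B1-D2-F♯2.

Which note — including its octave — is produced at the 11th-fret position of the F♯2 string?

F3

Each fret is one semitone, so F♯2 + 11 = F3.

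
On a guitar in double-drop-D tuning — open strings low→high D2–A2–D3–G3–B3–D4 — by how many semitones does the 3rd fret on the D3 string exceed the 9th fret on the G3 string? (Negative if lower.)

-11 semitones

D3 at fret 3 → F3 (MIDI 53); G3 at fret 9 → E4 (MIDI 64).
53 − 64 = -11, so the two pitches are 11 semitones apart.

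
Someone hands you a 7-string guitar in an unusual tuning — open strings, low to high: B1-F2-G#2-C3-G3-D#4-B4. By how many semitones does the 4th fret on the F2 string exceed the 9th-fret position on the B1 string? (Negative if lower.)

F2 at fret 4 → A2 (MIDI 45); B1 at fret 9 → G#2 (MIDI 44).
45 − 44 = 1, so the two pitches are 1 semitone apart.

1 semitone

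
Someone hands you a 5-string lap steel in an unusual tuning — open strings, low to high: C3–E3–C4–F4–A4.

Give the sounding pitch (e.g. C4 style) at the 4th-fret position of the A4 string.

D♭5

Each fret is one semitone, so A4 + 4 = D♭5.
(Equivalently spelled C♯5.)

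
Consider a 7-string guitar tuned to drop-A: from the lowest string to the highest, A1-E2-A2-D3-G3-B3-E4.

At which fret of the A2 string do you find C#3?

4

C#3 is 4 semitones above the open A2 (A–A#–B–C–C#), so it sits at fret 4.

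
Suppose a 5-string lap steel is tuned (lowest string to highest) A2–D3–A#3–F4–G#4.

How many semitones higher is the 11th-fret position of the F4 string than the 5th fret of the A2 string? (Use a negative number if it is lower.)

F4 at fret 11 → E5 (MIDI 76); A2 at fret 5 → D3 (MIDI 50).
76 − 50 = 26, so the two pitches are 26 semitones apart.

26 semitones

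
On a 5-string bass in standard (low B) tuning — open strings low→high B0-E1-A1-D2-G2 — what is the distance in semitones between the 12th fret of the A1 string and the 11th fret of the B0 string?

11 semitones

A1 at fret 12 → A2 (MIDI 45); B0 at fret 11 → A♯1 (MIDI 34).
45 − 34 = 11, so the two pitches are 11 semitones apart, with A2 the higher.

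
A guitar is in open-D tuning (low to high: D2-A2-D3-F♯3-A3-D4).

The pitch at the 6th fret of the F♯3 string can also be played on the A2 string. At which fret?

Fret 6 on F♯3 is MIDI 54 + 6 = 60 (C4). On the A2 string (open MIDI 45), that pitch is 60 − 45 = fret 15.

15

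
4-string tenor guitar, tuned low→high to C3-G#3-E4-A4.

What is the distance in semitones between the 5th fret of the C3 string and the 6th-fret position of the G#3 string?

9 semitones

C3 at fret 5 → F3 (MIDI 53); G#3 at fret 6 → D4 (MIDI 62).
53 − 62 = -9, so the two pitches are 9 semitones apart, with D4 the higher.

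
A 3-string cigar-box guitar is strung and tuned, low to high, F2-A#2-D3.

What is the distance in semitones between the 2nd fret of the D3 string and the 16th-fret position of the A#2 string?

D3 at fret 2 → E3 (MIDI 52); A#2 at fret 16 → D4 (MIDI 62).
52 − 62 = -10, so the two pitches are 10 semitones apart, with D4 the higher.

10 semitones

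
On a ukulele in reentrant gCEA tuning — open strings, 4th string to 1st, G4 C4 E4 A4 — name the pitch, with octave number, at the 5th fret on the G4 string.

Each fret is one semitone, so G4 + 5 = C5.

C5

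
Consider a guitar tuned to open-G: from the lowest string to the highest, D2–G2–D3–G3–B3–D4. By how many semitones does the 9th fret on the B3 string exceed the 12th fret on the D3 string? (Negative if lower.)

B3 at fret 9 → G♯4 (MIDI 68); D3 at fret 12 → D4 (MIDI 62).
68 − 62 = 6, so the two pitches are 6 semitones apart.

6 semitones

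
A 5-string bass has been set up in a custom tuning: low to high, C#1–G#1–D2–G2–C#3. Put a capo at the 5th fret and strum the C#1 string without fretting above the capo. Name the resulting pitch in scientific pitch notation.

The capo raises the open C#1 by 5 semitones to F#1; fretting 0 more gives C#1 + 5 + 0 = C#1 + 5 semitones = F#1.
(Also written Gb.)

F#1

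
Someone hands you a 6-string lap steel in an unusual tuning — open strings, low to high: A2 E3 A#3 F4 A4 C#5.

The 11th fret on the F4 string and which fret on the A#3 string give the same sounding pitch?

F4 at fret 11 is F4 + 11 semitones = E5.
The open A#3 string is 7 semitones below the open F4, so the same pitch on the A#3 string lies at fret 11 + 7 = 18.

18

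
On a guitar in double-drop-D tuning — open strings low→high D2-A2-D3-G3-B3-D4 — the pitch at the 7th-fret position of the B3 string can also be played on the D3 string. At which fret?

Fret 7 on B3 is MIDI 59 + 7 = 66 (F#4). On the D3 string (open MIDI 50), that pitch is 66 − 50 = fret 16.

16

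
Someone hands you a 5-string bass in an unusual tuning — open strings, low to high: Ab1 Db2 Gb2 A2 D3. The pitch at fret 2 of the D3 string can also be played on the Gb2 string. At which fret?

D3 at fret 2 is D3 + 2 semitones = E3.
The open Gb2 string is 8 semitones below the open D3, so the same pitch on the Gb2 string lies at fret 2 + 8 = 10.

10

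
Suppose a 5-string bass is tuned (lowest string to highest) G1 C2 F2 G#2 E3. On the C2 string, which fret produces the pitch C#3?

C#3 is 13 semitones above the open C2 (C–C#–D–D#–…–B–C–C#), so it sits at fret 13.

13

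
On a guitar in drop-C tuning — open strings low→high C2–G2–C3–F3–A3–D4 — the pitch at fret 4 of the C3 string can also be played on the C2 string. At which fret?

16

Fret 4 on C3 is MIDI 48 + 4 = 52 (E3). On the C2 string (open MIDI 36), that pitch is 52 − 36 = fret 16.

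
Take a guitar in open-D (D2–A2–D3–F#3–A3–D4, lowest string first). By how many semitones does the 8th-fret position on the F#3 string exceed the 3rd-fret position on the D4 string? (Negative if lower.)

F#3 at fret 8 → D4 (MIDI 62); D4 at fret 3 → F4 (MIDI 65).
62 − 65 = -3, so the two pitches are 3 semitones apart.

-3 semitones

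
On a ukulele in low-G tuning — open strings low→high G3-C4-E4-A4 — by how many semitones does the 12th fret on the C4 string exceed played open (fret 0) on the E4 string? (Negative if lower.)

8 semitones

C4 at fret 12 → C5 (MIDI 72); E4 at fret 0 → E4 (MIDI 64).
72 − 64 = 8, so the two pitches are 8 semitones apart.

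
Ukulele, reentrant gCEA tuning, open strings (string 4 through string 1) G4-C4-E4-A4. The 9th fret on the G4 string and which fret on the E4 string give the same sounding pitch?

12

G4 at fret 9 is G4 + 9 semitones = E5.
The open E4 string is 3 semitones below the open G4, so the same pitch on the E4 string lies at fret 9 + 3 = 12.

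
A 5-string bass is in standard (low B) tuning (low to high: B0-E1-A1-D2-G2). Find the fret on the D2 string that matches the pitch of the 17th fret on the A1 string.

A1 at fret 17 is A1 + 17 semitones = D3.
The open D2 string is 5 semitones above the open A1, so the same pitch on the D2 string lies at fret 17 − 5 = 12.

12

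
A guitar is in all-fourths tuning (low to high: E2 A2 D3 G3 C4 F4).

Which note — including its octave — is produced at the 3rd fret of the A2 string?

C3

The open A2 string plus 3 semitones: A–A#–B–C.
The walk passes from B into C once, so the octave number goes from 2 to 3.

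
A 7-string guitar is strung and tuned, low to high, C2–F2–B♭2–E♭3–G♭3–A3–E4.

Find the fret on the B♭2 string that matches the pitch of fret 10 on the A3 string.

21

A3 at fret 10 is A3 + 10 semitones = G4.
The open B♭2 string is 11 semitones below the open A3, so the same pitch on the B♭2 string lies at fret 10 + 11 = 21.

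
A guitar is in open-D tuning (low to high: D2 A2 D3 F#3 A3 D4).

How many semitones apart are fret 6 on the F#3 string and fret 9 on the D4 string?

F#3 at fret 6 → C4 (MIDI 60); D4 at fret 9 → B4 (MIDI 71).
60 − 71 = -11, so the two pitches are 11 semitones apart, with B4 the higher.

11 semitones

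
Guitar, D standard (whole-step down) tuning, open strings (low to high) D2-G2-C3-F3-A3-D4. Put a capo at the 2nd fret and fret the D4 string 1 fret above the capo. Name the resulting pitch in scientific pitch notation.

The capo raises the open D4 by 2 semitones to E4; fretting 1 more gives D4 + 2 + 1 = D4 + 3 semitones = F4.

F4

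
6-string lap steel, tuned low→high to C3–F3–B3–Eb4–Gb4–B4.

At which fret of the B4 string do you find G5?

8

G5 is 8 semitones above the open B4 (B–C–Db–D–Eb–E–F–Gb–G), so it sits at fret 8.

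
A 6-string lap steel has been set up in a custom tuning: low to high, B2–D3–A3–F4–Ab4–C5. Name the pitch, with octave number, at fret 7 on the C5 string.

The open C5 string plus 7 semitones: C–Db–D–Eb–E–F–Gb–G.
No B→C boundary is crossed, so the octave stays at 5.

G5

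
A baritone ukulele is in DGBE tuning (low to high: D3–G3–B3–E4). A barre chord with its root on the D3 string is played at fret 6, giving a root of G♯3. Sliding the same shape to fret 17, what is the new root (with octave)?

Moving from fret 6 to fret 17 shifts the root by 11 semitones.
G♯3 up 11 semitones is G4.

G4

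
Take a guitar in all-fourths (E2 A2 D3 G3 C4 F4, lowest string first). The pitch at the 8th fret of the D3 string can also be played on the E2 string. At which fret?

18

Fret 8 on D3 is MIDI 50 + 8 = 58 (A#3). On the E2 string (open MIDI 40), that pitch is 58 − 40 = fret 18.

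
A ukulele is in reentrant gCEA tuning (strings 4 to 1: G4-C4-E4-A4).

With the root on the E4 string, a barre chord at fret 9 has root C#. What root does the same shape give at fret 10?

D

Moving from fret 9 to fret 10 shifts the root by 1 semitone.
C# up 1 semitone is D.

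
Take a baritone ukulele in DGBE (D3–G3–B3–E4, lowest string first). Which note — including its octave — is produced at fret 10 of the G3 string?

F4

G3 is MIDI 55. Adding 10 gives 65, which is F4.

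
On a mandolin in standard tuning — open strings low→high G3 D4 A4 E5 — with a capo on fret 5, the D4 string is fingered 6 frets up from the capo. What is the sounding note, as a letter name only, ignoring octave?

C#

The capo raises the open D4 by 5 semitones to G4; fretting 6 more gives D4 + 5 + 6 = D4 + 11 semitones, landing on C#.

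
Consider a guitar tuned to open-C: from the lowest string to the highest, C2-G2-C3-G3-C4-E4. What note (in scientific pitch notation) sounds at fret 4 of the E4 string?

E4 is MIDI 64. Adding 4 gives 68, which is G#4.

G#4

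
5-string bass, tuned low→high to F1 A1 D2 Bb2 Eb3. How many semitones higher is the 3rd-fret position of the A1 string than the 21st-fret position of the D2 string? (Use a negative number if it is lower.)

-23 semitones

A1 at fret 3 → C2 (MIDI 36); D2 at fret 21 → B3 (MIDI 59).
36 − 59 = -23, so the two pitches are 23 semitones apart.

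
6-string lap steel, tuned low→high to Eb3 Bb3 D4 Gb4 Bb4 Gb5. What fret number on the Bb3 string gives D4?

D4 is 4 semitones above the open Bb3 (Bb–B–C–Db–D), so it sits at fret 4.

4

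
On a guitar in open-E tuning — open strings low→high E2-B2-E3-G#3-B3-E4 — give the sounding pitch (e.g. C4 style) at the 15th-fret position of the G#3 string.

B4

G#3 is MIDI 56. Adding 15 gives 71, which is B4.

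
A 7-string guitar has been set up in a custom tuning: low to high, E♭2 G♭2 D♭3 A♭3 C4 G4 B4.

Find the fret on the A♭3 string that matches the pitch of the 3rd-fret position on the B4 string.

Fret 3 on B4 is MIDI 71 + 3 = 74 (D5). On the A♭3 string (open MIDI 56), that pitch is 74 − 56 = fret 18.

18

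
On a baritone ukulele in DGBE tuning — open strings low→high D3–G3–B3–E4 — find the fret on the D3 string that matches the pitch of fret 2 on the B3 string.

11

B3 at fret 2 is B3 + 2 semitones = C♯4.
The open D3 string is 9 semitones below the open B3, so the same pitch on the D3 string lies at fret 2 + 9 = 11.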